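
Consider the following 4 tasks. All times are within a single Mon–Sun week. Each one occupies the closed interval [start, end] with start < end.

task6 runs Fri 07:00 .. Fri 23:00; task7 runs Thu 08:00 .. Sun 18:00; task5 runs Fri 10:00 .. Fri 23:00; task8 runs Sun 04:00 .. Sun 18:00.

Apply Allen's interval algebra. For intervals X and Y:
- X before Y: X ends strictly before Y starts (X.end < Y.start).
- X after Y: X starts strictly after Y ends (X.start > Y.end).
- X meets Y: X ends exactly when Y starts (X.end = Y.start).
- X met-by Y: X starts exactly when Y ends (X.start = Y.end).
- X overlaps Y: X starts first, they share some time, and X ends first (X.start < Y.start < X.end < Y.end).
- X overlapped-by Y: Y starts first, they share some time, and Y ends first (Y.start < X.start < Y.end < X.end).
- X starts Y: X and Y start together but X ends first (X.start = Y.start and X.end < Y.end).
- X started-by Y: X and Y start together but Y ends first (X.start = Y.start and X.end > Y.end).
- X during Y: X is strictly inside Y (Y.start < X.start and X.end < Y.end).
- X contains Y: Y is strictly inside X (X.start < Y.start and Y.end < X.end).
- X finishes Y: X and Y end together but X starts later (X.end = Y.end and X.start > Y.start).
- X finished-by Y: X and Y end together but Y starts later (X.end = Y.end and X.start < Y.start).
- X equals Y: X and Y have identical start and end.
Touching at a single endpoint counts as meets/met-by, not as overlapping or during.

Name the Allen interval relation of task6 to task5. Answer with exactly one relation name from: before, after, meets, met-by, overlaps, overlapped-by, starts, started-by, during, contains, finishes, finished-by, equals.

task6 = [Fri 07:00, Fri 23:00]; task5 = [Fri 10:00, Fri 23:00].
Compare endpoints: task6.start < task5.start, task6.start < task5.end, task6.end > task5.start, task6.end = task5.end.
That pattern is 'finished-by'.

finished-by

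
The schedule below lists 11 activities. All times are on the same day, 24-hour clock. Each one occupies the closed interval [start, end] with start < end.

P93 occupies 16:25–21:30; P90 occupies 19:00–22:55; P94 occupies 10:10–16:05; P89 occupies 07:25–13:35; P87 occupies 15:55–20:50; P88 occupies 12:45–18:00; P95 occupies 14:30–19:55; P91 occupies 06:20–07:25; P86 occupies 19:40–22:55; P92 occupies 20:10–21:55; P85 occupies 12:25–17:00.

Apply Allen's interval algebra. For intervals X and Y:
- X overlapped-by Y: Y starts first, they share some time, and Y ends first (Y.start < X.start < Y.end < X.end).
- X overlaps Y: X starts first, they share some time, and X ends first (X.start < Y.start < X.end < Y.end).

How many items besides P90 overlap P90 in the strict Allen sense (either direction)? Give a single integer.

Target P90 = [19:00, 22:55].
P85 [12:25, 17:00] → before → no.
P86 [19:40, 22:55] → finishes → no.
P87 [15:55, 20:50] → overlaps → counts.
P88 [12:45, 18:00] → before → no.
P89 [07:25, 13:35] → before → no.
P91 [06:20, 07:25] → before → no.
P92 [20:10, 21:55] → during → no.
P93 [16:25, 21:30] → overlaps → counts.
P94 [10:10, 16:05] → before → no.
P95 [14:30, 19:55] → overlaps → counts.
Total: 3.

3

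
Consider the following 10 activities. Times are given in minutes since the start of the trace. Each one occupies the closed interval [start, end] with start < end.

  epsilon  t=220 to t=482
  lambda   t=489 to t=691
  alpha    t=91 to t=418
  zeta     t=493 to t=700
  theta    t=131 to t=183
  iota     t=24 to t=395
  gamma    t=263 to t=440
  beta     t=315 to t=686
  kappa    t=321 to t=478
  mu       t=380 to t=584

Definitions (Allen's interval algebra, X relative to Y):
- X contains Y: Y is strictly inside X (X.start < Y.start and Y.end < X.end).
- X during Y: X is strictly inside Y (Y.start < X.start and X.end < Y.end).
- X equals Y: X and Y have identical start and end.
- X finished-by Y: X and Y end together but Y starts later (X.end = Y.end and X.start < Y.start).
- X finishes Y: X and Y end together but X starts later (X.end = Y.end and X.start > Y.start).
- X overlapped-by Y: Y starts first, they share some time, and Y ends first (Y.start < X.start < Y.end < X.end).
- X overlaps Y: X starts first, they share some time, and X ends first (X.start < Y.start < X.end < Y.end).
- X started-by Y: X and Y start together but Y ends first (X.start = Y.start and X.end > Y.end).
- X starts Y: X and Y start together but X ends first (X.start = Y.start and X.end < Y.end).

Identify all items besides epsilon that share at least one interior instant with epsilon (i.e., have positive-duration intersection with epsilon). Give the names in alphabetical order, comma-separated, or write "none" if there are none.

alpha, beta, gamma, iota, kappa, mu

Target epsilon = [t=220, t=482].
alpha [t=91, t=418] → overlaps → yes.
beta [t=315, t=686] → overlapped-by → yes.
gamma [t=263, t=440] → during → yes.
iota [t=24, t=395] → overlaps → yes.
kappa [t=321, t=478] → during → yes.
lambda [t=489, t=691] → after → no.
mu [t=380, t=584] → overlapped-by → yes.
theta [t=131, t=183] → before → no.
zeta [t=493, t=700] → after → no.
Result: alpha, beta, gamma, iota, kappa, mu.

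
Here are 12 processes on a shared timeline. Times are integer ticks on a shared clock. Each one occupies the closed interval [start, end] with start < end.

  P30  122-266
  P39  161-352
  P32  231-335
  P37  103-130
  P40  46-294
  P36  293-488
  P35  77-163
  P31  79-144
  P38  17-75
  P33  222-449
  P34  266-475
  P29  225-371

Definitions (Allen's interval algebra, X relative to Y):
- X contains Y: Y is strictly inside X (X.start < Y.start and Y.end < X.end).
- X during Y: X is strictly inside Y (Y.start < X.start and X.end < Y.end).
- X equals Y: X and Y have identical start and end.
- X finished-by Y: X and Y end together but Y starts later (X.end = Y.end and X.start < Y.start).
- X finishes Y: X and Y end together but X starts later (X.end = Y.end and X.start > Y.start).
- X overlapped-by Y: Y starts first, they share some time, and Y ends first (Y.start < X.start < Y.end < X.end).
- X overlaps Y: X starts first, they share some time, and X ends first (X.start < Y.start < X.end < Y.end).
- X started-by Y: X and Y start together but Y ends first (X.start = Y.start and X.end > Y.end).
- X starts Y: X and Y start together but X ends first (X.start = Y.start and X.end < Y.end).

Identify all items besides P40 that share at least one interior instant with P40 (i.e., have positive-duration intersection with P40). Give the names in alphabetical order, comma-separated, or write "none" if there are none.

Target P40 = [46, 294].
P29 [225, 371] → overlapped-by → yes.
P30 [122, 266] → during → yes.
P31 [79, 144] → during → yes.
P32 [231, 335] → overlapped-by → yes.
P33 [222, 449] → overlapped-by → yes.
P34 [266, 475] → overlapped-by → yes.
P35 [77, 163] → during → yes.
P36 [293, 488] → overlapped-by → yes.
P37 [103, 130] → during → yes.
P38 [17, 75] → overlaps → yes.
P39 [161, 352] → overlapped-by → yes.
Result: P29, P30, P31, P32, P33, P34, P35, P36, P37, P38, P39.

P29, P30, P31, P32, P33, P34, P35, P36, P37, P38, P39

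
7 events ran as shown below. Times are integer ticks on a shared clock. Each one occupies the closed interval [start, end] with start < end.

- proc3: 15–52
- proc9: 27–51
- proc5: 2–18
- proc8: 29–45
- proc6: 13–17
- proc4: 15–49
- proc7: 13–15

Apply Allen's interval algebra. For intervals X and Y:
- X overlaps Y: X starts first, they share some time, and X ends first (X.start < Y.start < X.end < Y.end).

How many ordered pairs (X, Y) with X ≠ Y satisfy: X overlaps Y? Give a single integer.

5

Checking all 42 ordered pairs for relation 'overlaps'; matching pairs in alphabetical order:
(proc4, proc9): proc4 overlaps proc9 ✓
(proc5, proc3): proc5 overlaps proc3 ✓
(proc5, proc4): proc5 overlaps proc4 ✓
(proc6, proc3): proc6 overlaps proc3 ✓
(proc6, proc4): proc6 overlaps proc4 ✓
Count: 5.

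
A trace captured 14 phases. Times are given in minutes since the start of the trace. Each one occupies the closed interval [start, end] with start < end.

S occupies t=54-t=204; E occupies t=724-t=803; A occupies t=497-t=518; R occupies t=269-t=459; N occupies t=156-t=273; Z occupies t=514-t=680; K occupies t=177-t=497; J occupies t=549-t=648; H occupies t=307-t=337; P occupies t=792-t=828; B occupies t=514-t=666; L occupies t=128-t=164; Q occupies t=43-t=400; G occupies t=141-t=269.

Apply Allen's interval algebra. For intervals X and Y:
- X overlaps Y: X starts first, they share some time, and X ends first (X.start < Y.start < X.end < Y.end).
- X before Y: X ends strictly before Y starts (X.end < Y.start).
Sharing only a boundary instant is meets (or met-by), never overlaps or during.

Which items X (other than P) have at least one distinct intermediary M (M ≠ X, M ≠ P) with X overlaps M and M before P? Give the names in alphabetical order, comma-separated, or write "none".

A, G, L, N, Q, S

Target P = [t=792, t=828].
Intermediaries M with M before P: A, B, G, H, J, K, L, N, Q, R, S, Z.
Via A — items with X overlaps A: none.
Via B — items with X overlaps B: A.
Via G — items with X overlaps G: L, S.
Via H — items with X overlaps H: none.
Via J — items with X overlaps J: none.
Via K — items with X overlaps K: G, N, Q, S.
Via L — items with X overlaps L: none.
Via N — items with X overlaps N: G, L, S.
Via Q — items with X overlaps Q: none.
Via R — items with X overlaps R: N, Q.
Via S — items with X overlaps S: none.
Via Z — items with X overlaps Z: A.
Union: A, G, L, N, Q, S.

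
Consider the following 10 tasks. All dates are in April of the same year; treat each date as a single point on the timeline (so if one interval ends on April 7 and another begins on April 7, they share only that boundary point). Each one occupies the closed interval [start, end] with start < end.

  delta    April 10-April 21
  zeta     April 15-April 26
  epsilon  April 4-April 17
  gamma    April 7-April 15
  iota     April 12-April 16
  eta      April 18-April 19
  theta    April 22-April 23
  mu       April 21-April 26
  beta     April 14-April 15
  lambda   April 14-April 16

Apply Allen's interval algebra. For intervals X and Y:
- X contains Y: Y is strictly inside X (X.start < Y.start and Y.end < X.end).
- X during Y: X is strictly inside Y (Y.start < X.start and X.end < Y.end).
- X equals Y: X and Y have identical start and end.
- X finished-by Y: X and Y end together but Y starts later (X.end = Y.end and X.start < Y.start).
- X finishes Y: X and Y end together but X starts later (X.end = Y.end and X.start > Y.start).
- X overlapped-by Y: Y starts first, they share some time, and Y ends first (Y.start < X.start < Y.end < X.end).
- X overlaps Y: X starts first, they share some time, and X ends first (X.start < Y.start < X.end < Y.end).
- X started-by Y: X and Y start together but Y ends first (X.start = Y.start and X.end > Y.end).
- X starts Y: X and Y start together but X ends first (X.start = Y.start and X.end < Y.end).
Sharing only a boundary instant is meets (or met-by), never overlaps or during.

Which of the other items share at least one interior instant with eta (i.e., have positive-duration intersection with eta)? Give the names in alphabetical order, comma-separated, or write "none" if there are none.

Target eta = [April 18, April 19].
beta [April 14, April 15] → before → no.
delta [April 10, April 21] → contains → yes.
epsilon [April 4, April 17] → before → no.
gamma [April 7, April 15] → before → no.
iota [April 12, April 16] → before → no.
lambda [April 14, April 16] → before → no.
mu [April 21, April 26] → after → no.
theta [April 22, April 23] → after → no.
zeta [April 15, April 26] → contains → yes.
Result: delta, zeta.

delta, zeta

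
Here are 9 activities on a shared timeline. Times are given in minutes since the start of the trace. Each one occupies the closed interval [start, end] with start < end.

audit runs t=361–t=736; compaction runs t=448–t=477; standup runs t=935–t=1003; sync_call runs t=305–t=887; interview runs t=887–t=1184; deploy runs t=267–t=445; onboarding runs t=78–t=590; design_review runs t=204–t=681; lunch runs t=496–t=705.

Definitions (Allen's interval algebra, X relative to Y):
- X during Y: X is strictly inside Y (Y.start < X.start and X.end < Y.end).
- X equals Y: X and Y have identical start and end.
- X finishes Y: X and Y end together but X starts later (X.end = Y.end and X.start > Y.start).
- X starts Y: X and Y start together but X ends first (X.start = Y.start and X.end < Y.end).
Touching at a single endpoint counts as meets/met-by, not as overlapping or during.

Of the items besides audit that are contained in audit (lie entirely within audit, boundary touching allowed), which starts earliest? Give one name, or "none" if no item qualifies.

compaction

Target audit = [t=361, t=736].
compaction [t=448, t=477] → during → candidate.
deploy [t=267, t=445] → overlaps → excluded.
design_review [t=204, t=681] → overlaps → excluded.
interview [t=887, t=1184] → after → excluded.
lunch [t=496, t=705] → during → candidate.
onboarding [t=78, t=590] → overlaps → excluded.
standup [t=935, t=1003] → after → excluded.
sync_call [t=305, t=887] → contains → excluded.
Among candidates, earliest start is t=448 → compaction.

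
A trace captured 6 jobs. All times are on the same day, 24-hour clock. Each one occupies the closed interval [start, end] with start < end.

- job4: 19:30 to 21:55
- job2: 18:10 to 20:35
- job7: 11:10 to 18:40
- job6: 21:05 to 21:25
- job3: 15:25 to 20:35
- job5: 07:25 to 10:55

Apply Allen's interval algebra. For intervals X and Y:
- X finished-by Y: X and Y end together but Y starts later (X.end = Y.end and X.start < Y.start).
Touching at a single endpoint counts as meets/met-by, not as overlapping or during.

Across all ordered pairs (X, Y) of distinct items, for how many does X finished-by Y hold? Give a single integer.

1

Checking all 30 ordered pairs for relation 'finished-by'; matching pairs in alphabetical order:
(job3, job2): job3 finished-by job2 ✓
Count: 1.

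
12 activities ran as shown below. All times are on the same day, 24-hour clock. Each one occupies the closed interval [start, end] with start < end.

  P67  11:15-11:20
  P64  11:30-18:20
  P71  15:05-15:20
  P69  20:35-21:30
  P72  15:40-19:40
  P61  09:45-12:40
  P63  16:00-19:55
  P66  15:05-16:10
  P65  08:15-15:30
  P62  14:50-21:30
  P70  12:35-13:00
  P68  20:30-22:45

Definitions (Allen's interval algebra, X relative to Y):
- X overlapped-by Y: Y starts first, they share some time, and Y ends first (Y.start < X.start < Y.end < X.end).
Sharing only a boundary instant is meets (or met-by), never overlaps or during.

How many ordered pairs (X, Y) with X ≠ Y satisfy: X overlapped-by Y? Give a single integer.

12

Checking all 132 ordered pairs for relation 'overlapped-by'; matching pairs in alphabetical order:
(P62, P64): P62 overlapped-by P64 ✓
(P62, P65): P62 overlapped-by P65 ✓
(P63, P64): P63 overlapped-by P64 ✓
(P63, P66): P63 overlapped-by P66 ✓
(P63, P72): P63 overlapped-by P72 ✓
(P64, P61): P64 overlapped-by P61 ✓
(P64, P65): P64 overlapped-by P65 ✓
(P66, P65): P66 overlapped-by P65 ✓
(P68, P62): P68 overlapped-by P62 ✓
(P70, P61): P70 overlapped-by P61 ✓
(P72, P64): P72 overlapped-by P64 ✓
(P72, P66): P72 overlapped-by P66 ✓
Count: 12.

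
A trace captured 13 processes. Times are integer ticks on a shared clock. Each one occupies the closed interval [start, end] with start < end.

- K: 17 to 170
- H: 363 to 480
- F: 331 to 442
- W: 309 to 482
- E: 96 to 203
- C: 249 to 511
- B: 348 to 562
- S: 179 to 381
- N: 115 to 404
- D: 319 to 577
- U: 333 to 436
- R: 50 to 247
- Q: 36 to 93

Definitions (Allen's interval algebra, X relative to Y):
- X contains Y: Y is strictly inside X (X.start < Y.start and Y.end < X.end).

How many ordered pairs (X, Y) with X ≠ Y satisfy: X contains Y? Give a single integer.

16

Checking all 156 ordered pairs for relation 'contains'; matching pairs in alphabetical order:
(B, H): B contains H ✓
(C, F): C contains F ✓
(C, H): C contains H ✓
(C, U): C contains U ✓
(C, W): C contains W ✓
(D, B): D contains B ✓
(D, F): D contains F ✓
(D, H): D contains H ✓
(D, U): D contains U ✓
(F, U): F contains U ✓
(K, Q): K contains Q ✓
(N, S): N contains S ✓
(R, E): R contains E ✓
(W, F): W contains F ✓
(W, H): W contains H ✓
(W, U): W contains U ✓
Count: 16.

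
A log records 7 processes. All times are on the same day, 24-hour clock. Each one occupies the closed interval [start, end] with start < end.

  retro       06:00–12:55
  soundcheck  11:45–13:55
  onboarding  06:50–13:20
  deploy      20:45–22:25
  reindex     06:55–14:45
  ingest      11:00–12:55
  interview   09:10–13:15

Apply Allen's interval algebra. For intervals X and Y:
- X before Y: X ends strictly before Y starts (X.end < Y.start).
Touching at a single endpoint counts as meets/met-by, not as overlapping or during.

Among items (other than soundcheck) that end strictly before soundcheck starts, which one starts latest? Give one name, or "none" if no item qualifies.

none

Target soundcheck = [11:45, 13:55].
deploy [20:45, 22:25] → after → excluded.
ingest [11:00, 12:55] → overlaps → excluded.
interview [09:10, 13:15] → overlaps → excluded.
onboarding [06:50, 13:20] → overlaps → excluded.
reindex [06:55, 14:45] → contains → excluded.
retro [06:00, 12:55] → overlaps → excluded.
No candidates → none.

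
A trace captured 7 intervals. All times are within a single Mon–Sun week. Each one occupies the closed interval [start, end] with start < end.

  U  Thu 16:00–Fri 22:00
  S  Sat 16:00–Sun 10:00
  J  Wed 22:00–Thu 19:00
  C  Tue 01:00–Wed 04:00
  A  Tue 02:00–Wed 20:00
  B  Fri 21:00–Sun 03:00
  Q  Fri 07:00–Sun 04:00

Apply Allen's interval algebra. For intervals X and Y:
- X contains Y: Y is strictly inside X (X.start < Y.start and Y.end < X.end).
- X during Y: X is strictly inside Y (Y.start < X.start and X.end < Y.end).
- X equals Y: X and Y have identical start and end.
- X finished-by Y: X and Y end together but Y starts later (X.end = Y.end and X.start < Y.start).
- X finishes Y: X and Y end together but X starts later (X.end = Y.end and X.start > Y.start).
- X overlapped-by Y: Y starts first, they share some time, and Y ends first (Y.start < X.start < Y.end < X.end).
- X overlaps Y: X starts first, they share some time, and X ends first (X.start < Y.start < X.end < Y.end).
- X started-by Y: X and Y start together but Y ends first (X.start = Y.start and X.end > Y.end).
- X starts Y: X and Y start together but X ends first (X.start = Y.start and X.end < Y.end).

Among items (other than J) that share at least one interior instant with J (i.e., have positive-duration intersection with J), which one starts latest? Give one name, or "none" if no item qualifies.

U

Target J = [Wed 22:00, Thu 19:00].
A [Tue 02:00, Wed 20:00] → before → excluded.
B [Fri 21:00, Sun 03:00] → after → excluded.
C [Tue 01:00, Wed 04:00] → before → excluded.
Q [Fri 07:00, Sun 04:00] → after → excluded.
S [Sat 16:00, Sun 10:00] → after → excluded.
U [Thu 16:00, Fri 22:00] → overlapped-by → candidate.
Among candidates, latest start is Thu 16:00 → U.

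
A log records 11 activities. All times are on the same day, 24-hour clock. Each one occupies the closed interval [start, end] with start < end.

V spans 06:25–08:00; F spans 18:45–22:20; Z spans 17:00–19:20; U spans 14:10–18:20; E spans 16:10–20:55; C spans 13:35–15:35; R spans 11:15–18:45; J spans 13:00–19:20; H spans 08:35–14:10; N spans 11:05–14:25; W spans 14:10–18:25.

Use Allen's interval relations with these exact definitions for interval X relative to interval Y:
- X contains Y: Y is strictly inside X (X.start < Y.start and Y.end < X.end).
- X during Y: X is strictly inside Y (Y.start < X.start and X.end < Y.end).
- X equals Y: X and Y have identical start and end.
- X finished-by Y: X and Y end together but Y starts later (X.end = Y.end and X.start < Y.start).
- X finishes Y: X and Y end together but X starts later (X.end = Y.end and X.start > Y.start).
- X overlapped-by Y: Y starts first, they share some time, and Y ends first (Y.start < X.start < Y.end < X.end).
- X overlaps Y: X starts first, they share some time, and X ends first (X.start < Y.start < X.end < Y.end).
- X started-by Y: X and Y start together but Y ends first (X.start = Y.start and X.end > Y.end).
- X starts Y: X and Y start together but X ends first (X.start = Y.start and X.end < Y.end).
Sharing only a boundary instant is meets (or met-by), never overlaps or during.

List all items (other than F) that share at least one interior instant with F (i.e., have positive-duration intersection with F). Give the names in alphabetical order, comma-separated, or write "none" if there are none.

Target F = [18:45, 22:20].
C [13:35, 15:35] → before → no.
E [16:10, 20:55] → overlaps → yes.
H [08:35, 14:10] → before → no.
J [13:00, 19:20] → overlaps → yes.
N [11:05, 14:25] → before → no.
R [11:15, 18:45] → meets → no.
U [14:10, 18:20] → before → no.
V [06:25, 08:00] → before → no.
W [14:10, 18:25] → before → no.
Z [17:00, 19:20] → overlaps → yes.
Result: E, J, Z.

E, J, Z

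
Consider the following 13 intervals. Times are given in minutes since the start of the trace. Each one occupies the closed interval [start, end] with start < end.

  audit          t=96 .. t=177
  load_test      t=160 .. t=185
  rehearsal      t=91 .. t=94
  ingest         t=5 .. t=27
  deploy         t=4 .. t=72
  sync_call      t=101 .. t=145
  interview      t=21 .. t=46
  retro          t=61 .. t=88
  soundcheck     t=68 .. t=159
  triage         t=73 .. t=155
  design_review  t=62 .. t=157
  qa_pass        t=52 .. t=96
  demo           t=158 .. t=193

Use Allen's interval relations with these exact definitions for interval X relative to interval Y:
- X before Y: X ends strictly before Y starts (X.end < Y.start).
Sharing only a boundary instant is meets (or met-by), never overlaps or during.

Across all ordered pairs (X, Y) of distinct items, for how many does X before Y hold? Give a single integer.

Checking all 156 ordered pairs for relation 'before'; matching pairs in alphabetical order:
(deploy, audit): deploy before audit ✓
(deploy, demo): deploy before demo ✓
(deploy, load_test): deploy before load_test ✓
(deploy, rehearsal): deploy before rehearsal ✓
(deploy, sync_call): deploy before sync_call ✓
(deploy, triage): deploy before triage ✓
(design_review, demo): design_review before demo ✓
(design_review, load_test): design_review before load_test ✓
(ingest, audit): ingest before audit ✓
(ingest, demo): ingest before demo ✓
(ingest, design_review): ingest before design_review ✓
(ingest, load_test): ingest before load_test ✓
(ingest, qa_pass): ingest before qa_pass ✓
(ingest, rehearsal): ingest before rehearsal ✓
(ingest, retro): ingest before retro ✓
(ingest, soundcheck): ingest before soundcheck ✓
(ingest, sync_call): ingest before sync_call ✓
(ingest, triage): ingest before triage ✓
(interview, audit): interview before audit ✓
(interview, demo): interview before demo ✓
(interview, design_review): interview before design_review ✓
(interview, load_test): interview before load_test ✓
(interview, qa_pass): interview before qa_pass ✓
(interview, rehearsal): interview before rehearsal ✓
... plus 21 further pairs not listed.
Count: 45.

45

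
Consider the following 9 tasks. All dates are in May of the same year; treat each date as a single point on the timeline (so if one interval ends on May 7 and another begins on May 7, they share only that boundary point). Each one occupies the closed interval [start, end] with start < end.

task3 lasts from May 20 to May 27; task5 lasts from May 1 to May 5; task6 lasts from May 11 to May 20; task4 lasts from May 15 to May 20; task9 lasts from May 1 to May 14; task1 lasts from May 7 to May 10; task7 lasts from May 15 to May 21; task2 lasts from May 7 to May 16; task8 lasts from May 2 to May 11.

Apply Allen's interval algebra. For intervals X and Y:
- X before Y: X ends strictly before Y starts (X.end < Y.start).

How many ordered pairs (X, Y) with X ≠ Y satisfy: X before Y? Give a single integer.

17

Checking all 72 ordered pairs for relation 'before'; matching pairs in alphabetical order:
(task1, task3): task1 before task3 ✓
(task1, task4): task1 before task4 ✓
(task1, task6): task1 before task6 ✓
(task1, task7): task1 before task7 ✓
(task2, task3): task2 before task3 ✓
(task5, task1): task5 before task1 ✓
(task5, task2): task5 before task2 ✓
(task5, task3): task5 before task3 ✓
(task5, task4): task5 before task4 ✓
(task5, task6): task5 before task6 ✓
(task5, task7): task5 before task7 ✓
(task8, task3): task8 before task3 ✓
(task8, task4): task8 before task4 ✓
(task8, task7): task8 before task7 ✓
(task9, task3): task9 before task3 ✓
(task9, task4): task9 before task4 ✓
(task9, task7): task9 before task7 ✓
Count: 17.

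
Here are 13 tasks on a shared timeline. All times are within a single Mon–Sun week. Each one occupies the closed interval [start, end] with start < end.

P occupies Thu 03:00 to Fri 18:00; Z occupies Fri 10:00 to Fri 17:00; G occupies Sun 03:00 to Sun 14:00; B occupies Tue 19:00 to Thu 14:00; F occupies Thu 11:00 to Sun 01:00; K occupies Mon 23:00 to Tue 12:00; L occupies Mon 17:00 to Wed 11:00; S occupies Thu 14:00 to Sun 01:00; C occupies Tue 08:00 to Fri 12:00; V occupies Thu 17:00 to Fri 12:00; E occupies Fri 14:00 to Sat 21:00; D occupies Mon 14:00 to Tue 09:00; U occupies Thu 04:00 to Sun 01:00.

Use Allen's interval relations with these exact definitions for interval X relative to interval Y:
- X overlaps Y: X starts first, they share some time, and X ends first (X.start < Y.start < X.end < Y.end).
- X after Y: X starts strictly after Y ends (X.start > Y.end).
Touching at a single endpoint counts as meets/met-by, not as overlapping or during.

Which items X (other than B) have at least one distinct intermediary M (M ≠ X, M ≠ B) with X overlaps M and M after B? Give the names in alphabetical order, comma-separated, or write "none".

C, P, V, Z

Target B = [Tue 19:00, Thu 14:00].
Intermediaries M with M after B: E, G, V, Z.
Via E — items with X overlaps E: P, Z.
Via G — items with X overlaps G: none.
Via V — items with X overlaps V: none.
Via Z — items with X overlaps Z: C, V.
Union: C, P, V, Z.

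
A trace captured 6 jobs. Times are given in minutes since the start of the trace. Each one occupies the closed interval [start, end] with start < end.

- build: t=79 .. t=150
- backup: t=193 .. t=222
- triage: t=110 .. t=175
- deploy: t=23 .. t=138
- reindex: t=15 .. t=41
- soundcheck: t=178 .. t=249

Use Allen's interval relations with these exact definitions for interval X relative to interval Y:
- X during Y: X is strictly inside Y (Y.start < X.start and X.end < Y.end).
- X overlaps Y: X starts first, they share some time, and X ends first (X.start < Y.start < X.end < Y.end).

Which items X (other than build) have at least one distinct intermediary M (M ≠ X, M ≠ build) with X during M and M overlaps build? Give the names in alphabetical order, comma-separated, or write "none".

none

Target build = [t=79, t=150].
Intermediaries M with M overlaps build: deploy.
Via deploy — items with X during deploy: none.
Union: none.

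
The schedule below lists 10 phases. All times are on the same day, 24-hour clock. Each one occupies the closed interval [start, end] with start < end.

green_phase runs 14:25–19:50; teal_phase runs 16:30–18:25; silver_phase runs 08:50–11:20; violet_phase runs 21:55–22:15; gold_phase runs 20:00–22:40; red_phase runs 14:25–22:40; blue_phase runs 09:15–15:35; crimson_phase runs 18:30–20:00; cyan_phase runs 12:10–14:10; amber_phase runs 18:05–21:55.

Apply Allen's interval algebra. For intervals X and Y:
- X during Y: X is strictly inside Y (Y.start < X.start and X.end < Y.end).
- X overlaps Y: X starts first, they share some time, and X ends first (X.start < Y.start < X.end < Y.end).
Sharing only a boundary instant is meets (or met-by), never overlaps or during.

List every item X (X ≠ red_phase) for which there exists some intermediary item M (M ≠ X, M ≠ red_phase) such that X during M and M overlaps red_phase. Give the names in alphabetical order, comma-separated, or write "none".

cyan_phase

Target red_phase = [14:25, 22:40].
Intermediaries M with M overlaps red_phase: blue_phase.
Via blue_phase — items with X during blue_phase: cyan_phase.
Union: cyan_phase.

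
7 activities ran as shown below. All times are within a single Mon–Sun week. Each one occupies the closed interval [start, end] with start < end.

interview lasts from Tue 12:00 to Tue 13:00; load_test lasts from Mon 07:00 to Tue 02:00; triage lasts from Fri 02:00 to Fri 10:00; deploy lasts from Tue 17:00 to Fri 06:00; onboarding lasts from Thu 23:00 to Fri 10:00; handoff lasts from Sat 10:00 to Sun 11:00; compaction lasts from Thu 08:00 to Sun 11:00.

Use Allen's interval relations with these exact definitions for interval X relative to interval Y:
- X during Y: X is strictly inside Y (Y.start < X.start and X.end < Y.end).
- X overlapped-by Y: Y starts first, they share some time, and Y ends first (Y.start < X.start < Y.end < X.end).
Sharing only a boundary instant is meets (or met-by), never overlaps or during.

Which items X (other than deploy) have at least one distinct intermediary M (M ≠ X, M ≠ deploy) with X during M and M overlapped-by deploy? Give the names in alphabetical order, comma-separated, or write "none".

onboarding, triage

Target deploy = [Tue 17:00, Fri 06:00].
Intermediaries M with M overlapped-by deploy: compaction, onboarding, triage.
Via compaction — items with X during compaction: onboarding, triage.
Via onboarding — items with X during onboarding: none.
Via triage — items with X during triage: none.
Union: onboarding, triage.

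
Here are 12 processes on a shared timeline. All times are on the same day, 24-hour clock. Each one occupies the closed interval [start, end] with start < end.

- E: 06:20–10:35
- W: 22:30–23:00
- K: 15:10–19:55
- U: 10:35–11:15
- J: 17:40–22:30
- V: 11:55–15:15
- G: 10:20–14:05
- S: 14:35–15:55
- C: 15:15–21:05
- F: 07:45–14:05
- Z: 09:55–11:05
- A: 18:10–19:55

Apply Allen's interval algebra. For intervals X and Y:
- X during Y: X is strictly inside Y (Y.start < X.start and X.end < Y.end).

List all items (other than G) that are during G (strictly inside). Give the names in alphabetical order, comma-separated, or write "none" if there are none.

Target G = [10:20, 14:05].
A [18:10, 19:55] → after → no.
C [15:15, 21:05] → after → no.
E [06:20, 10:35] → overlaps → no.
F [07:45, 14:05] → finished-by → no.
J [17:40, 22:30] → after → no.
K [15:10, 19:55] → after → no.
S [14:35, 15:55] → after → no.
U [10:35, 11:15] → during → yes.
V [11:55, 15:15] → overlapped-by → no.
W [22:30, 23:00] → after → no.
Z [09:55, 11:05] → overlaps → no.
Result: U.

U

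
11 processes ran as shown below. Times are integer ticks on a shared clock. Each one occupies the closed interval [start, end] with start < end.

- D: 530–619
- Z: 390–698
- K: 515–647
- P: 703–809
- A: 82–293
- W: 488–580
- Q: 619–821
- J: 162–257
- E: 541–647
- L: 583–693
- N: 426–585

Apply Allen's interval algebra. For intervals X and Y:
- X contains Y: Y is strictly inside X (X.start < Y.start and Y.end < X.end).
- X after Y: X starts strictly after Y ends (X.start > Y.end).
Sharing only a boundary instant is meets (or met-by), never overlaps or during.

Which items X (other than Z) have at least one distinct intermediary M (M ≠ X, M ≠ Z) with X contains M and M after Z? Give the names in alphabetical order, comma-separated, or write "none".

Target Z = [390, 698].
Intermediaries M with M after Z: P.
Via P — items with X contains P: Q.
Union: Q.

Q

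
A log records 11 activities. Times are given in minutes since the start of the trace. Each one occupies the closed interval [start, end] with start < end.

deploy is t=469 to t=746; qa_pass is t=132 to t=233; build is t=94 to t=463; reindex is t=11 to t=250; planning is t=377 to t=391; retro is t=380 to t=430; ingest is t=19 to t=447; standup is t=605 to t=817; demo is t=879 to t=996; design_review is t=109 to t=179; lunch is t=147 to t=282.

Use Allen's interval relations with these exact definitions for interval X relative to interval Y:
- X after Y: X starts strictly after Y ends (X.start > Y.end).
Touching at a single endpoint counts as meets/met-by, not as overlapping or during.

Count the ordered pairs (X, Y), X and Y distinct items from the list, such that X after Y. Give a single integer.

Checking all 110 ordered pairs for relation 'after'; matching pairs in alphabetical order:
(demo, build): demo after build ✓
(demo, deploy): demo after deploy ✓
(demo, design_review): demo after design_review ✓
(demo, ingest): demo after ingest ✓
(demo, lunch): demo after lunch ✓
(demo, planning): demo after planning ✓
(demo, qa_pass): demo after qa_pass ✓
(demo, reindex): demo after reindex ✓
(demo, retro): demo after retro ✓
(demo, standup): demo after standup ✓
(deploy, build): deploy after build ✓
(deploy, design_review): deploy after design_review ✓
(deploy, ingest): deploy after ingest ✓
(deploy, lunch): deploy after lunch ✓
(deploy, planning): deploy after planning ✓
(deploy, qa_pass): deploy after qa_pass ✓
(deploy, reindex): deploy after reindex ✓
(deploy, retro): deploy after retro ✓
(planning, design_review): planning after design_review ✓
(planning, lunch): planning after lunch ✓
(planning, qa_pass): planning after qa_pass ✓
(planning, reindex): planning after reindex ✓
(retro, design_review): retro after design_review ✓
(retro, lunch): retro after lunch ✓
... plus 10 further pairs not listed.
Count: 34.

34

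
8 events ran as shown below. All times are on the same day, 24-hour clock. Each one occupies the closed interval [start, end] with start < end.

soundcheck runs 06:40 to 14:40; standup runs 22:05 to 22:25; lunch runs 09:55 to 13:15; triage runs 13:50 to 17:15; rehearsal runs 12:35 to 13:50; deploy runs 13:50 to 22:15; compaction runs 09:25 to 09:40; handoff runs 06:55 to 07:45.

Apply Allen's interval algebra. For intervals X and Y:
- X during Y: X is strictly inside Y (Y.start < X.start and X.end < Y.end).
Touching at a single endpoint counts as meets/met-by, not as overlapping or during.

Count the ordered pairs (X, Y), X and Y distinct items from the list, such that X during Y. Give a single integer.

Checking all 56 ordered pairs for relation 'during'; matching pairs in alphabetical order:
(compaction, soundcheck): compaction during soundcheck ✓
(handoff, soundcheck): handoff during soundcheck ✓
(lunch, soundcheck): lunch during soundcheck ✓
(rehearsal, soundcheck): rehearsal during soundcheck ✓
Count: 4.

4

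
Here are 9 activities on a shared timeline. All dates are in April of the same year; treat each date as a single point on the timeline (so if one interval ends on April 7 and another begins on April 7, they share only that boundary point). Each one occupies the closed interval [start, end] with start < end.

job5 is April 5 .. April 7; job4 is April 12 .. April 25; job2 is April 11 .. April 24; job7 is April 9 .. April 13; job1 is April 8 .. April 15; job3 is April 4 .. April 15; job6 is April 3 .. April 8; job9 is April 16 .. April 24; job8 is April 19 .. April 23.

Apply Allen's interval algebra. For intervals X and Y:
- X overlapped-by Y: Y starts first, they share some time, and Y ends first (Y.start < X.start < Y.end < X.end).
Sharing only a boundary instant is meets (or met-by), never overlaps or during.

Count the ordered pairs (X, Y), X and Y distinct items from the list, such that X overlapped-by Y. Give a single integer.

Checking all 72 ordered pairs for relation 'overlapped-by'; matching pairs in alphabetical order:
(job2, job1): job2 overlapped-by job1 ✓
(job2, job3): job2 overlapped-by job3 ✓
(job2, job7): job2 overlapped-by job7 ✓
(job3, job6): job3 overlapped-by job6 ✓
(job4, job1): job4 overlapped-by job1 ✓
(job4, job2): job4 overlapped-by job2 ✓
(job4, job3): job4 overlapped-by job3 ✓
(job4, job7): job4 overlapped-by job7 ✓
Count: 8.

8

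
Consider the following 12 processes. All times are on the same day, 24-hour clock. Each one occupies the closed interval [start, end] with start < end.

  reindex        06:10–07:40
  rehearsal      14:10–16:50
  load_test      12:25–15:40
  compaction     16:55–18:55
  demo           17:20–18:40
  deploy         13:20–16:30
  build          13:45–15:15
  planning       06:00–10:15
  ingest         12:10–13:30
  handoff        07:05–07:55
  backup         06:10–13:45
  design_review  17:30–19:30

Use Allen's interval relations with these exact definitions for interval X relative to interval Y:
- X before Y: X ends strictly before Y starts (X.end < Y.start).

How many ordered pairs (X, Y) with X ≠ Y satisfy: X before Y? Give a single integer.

Checking all 132 ordered pairs for relation 'before'; matching pairs in alphabetical order:
(backup, compaction): backup before compaction ✓
(backup, demo): backup before demo ✓
(backup, design_review): backup before design_review ✓
(backup, rehearsal): backup before rehearsal ✓
(build, compaction): build before compaction ✓
(build, demo): build before demo ✓
(build, design_review): build before design_review ✓
(deploy, compaction): deploy before compaction ✓
(deploy, demo): deploy before demo ✓
(deploy, design_review): deploy before design_review ✓
(handoff, build): handoff before build ✓
(handoff, compaction): handoff before compaction ✓
(handoff, demo): handoff before demo ✓
(handoff, deploy): handoff before deploy ✓
(handoff, design_review): handoff before design_review ✓
(handoff, ingest): handoff before ingest ✓
(handoff, load_test): handoff before load_test ✓
(handoff, rehearsal): handoff before rehearsal ✓
(ingest, build): ingest before build ✓
(ingest, compaction): ingest before compaction ✓
(ingest, demo): ingest before demo ✓
(ingest, design_review): ingest before design_review ✓
(ingest, rehearsal): ingest before rehearsal ✓
(load_test, compaction): load_test before compaction ✓
... plus 21 further pairs not listed.
Count: 45.

45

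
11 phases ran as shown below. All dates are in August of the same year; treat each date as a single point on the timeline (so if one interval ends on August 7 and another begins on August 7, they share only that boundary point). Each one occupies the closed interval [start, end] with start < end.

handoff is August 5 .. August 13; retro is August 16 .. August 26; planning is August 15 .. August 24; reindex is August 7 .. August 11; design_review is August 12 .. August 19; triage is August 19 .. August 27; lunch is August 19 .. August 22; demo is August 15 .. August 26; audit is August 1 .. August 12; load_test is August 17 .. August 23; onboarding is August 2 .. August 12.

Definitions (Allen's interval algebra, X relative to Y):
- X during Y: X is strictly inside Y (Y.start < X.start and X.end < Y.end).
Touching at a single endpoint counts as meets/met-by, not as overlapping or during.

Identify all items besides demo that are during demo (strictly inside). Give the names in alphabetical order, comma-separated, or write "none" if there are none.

Target demo = [August 15, August 26].
audit [August 1, August 12] → before → no.
design_review [August 12, August 19] → overlaps → no.
handoff [August 5, August 13] → before → no.
load_test [August 17, August 23] → during → yes.
lunch [August 19, August 22] → during → yes.
onboarding [August 2, August 12] → before → no.
planning [August 15, August 24] → starts → no.
reindex [August 7, August 11] → before → no.
retro [August 16, August 26] → finishes → no.
triage [August 19, August 27] → overlapped-by → no.
Result: load_test, lunch.

load_test, lunch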